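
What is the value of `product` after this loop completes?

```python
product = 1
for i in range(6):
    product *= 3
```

3^6 = 729
`product` takes the values: 1 → 3 → 9 → 27 → 81 → 243 → 729

Answer: 729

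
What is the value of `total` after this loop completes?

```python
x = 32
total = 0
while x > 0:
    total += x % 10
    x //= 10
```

Sum digits of 32
`total` takes the values: 0 → 2 → 5

Answer: 5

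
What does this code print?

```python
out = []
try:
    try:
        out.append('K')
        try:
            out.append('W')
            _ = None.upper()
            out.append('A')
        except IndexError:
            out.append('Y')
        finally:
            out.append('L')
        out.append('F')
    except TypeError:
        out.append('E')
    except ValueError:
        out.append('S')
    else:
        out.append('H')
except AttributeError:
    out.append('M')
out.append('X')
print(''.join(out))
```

Execution trace: 'K' (try body) → 'W' (inner try body) → 'L' (inner finally) → 'M' (outer except AttributeError) → 'X' (after the try/except). Output: KWLMX

Answer: KWLMX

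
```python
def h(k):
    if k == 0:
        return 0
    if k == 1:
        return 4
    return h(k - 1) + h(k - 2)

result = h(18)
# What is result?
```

Build up from base cases: h(0)=0, h(1)=4, h(2)=4, h(3)=8, h(4)=12, h(5)=20, h(6)=32, ..., h(18)=10336

Answer: 10336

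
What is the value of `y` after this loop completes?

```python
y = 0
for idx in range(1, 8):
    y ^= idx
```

XOR of 1 to 7
`y` takes the values: 0 → 1 → 3 → 0 → 4 → 1 → 7 → 0

Answer: 0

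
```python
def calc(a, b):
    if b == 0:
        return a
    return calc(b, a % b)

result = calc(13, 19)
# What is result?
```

calc(13, 19) -> calc(19, 13) -> calc(13, 6) -> calc(6, 1) -> calc(1, 0) -> 1

Answer: 1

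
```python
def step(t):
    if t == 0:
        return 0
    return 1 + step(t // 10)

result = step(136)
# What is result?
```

Count of digits of 136: 3

Answer: 3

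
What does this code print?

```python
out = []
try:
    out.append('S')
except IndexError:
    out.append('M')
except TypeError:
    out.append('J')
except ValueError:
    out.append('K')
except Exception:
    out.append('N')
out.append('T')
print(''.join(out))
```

Execution trace: 'S' (try body, no exception) → 'T' (after the try/except). Output: ST

Answer: ST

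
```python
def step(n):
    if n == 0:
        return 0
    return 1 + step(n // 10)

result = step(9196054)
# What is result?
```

Count of digits of 9196054: 7

Answer: 7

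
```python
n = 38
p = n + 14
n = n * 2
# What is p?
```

Trace:
`n = 38` → n = 38
`p = n + 14` → p = 52
`n = n * 2` → n = 76
So p = 52

Answer: 52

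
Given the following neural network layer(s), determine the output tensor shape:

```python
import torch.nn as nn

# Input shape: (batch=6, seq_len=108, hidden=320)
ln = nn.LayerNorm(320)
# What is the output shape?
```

Input: (6, 108, 320) -> Output: (6, 108, 320)

Answer: (6, 108, 320)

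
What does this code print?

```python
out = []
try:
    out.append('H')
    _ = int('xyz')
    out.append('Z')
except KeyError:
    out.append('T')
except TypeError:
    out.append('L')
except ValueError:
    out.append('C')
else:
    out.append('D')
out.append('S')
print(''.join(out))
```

Execution trace: 'H' (try body) → 'C' (except ValueError) → 'S' (after the try/except). Output: HCS

Answer: HCS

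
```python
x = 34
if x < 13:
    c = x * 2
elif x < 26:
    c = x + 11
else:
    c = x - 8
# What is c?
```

Trace:
`x = 34` → x = 34
`if x < 13: ...` → x < 13 is False, x < 26 is False, take else branch → c = 26
So c = 26

Answer: 26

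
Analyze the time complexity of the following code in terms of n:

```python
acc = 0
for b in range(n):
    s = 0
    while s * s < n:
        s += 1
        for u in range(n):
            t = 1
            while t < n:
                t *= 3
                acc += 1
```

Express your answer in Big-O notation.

Each loop level contributes: n × √n × n × log n. Multiplying the contributions gives O(n^2√n log n).

Answer: O(n^2√n log n)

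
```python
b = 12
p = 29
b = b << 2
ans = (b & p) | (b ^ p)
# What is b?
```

Trace:
`b = 12` → b = 12
`p = 29` → p = 29
`b = b << 2` → b = 48
`ans = (b & p) | (b ^ p)` → ans = 61
So b = 48

Answer: 48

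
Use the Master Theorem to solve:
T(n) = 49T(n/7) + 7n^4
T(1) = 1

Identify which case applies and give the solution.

a=49, b=7, f(n)=7n^4. log_7(49) = 2. Since c=4 > 2 and the regularity condition holds (49(n/7)^4 = (49/7^4)n^4 with 49/7^4 < 1), Case 3 applies: T(n) = Θ(f(n)) = O(n^4).

Answer: O(n^4) - Case 3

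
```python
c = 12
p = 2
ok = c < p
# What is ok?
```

Trace:
`c = 12` → c = 12
`p = 2` → p = 2
`ok = c < p` → ok = False
So ok = False

Answer: False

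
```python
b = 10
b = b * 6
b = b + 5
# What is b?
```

Trace:
`b = 10` → b = 10
`b = b * 6` → b = 60
`b = b + 5` → b = 65
So b = 65

Answer: 65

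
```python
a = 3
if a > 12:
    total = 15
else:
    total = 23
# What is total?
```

Trace:
`a = 3` → a = 3
`if a > 12: ...` → a > 12 is False, take else branch → total = 23
So total = 23

Answer: 23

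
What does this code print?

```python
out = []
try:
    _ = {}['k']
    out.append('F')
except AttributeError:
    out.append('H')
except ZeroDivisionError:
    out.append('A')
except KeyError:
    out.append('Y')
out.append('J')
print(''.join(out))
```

Execution trace: 'Y' (except KeyError) → 'J' (after the try/except). Output: YJ

Answer: YJ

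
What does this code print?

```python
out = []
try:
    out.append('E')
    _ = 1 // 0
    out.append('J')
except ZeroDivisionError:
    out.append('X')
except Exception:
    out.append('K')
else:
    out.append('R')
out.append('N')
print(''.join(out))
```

Execution trace: 'E' (try body) → 'X' (except ZeroDivisionError) → 'N' (after the try/except). Output: EXN

Answer: EXN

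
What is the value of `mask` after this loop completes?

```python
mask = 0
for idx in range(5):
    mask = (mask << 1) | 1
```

Build 5 consecutive 1-bits: 0b11111
`mask` takes the values: 0 → 1 → 3 → 7 → 15 → 31

Answer: 31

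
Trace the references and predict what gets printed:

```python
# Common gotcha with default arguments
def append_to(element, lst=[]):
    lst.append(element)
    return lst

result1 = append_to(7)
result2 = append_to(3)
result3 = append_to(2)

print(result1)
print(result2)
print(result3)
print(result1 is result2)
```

Key concept: mutable default argument gotcha.
Step by step:
`result1 = append_to(7)` → result1 = [7]
`result2 = append_to(3)` → result1 = [7, 3] (same object as result2); result2 = [7, 3] (same object as result1)
`result3 = append_to(2)` → result1 = [7, 3, 2] (same object as result2, result3); result2 = [7, 3, 2] (same object as result1, result3); result3 = [7, 3, 2] (same object as result1, result2)
`print(result1)` → prints [7, 3, 2]
`print(result2)` → prints [7, 3, 2]
`print(result3)` → prints [7, 3, 2]
`print(result1 is result2)` → prints True

Answer:
[7, 3, 2]
[7, 3, 2]
[7, 3, 2]
True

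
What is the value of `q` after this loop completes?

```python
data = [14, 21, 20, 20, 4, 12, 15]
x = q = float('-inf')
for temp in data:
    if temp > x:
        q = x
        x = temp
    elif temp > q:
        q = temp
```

Second largest (with repeats) in [14, 21, 20, 20, 4, 12, 15]
`q` takes the values: -inf → 14 → 20

Answer: 20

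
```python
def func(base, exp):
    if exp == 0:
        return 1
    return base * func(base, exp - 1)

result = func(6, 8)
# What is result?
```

func(6, 8) = 6 * 6 * 6 * 6 * 6 * 6 * 6 * 6 = 1679616

Answer: 1679616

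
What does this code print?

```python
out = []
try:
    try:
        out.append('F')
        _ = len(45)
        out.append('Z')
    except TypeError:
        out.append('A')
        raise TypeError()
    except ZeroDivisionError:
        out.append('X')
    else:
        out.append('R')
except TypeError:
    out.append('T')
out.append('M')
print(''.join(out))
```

Execution trace: 'F' (try body) → 'A' (except TypeError) → 'T' (outer except TypeError) → 'M' (after the try/except). Output: FATM

Answer: FATM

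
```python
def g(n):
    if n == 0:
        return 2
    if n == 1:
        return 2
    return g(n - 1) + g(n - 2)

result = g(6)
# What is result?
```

Build up from base cases: g(0)=2, g(1)=2, g(2)=4, g(3)=6, g(4)=10, g(5)=16, g(6)=26

Answer: 26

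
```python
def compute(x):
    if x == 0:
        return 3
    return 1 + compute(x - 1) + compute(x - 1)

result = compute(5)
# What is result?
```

compute(x) = 1 + 2·compute(x-1), compute(0)=3. Closed form: (3+1)·2^5 - 1 = 127.

Answer: 127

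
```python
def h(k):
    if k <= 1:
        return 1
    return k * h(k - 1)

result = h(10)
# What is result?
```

h(10) = 10 * 9 * 8 * 7 * 6 * 5 * 4 * 3 * 2 * 1 = 3628800

Answer: 3628800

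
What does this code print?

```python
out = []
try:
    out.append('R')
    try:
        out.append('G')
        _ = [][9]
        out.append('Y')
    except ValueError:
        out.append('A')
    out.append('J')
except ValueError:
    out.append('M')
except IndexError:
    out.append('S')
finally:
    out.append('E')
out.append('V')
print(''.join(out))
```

Execution trace: 'R' (try body) → 'G' (inner try body) → 'S' (except IndexError) → 'E' (finally) → 'V' (after the try/except). Output: RGSEV

Answer: RGSEV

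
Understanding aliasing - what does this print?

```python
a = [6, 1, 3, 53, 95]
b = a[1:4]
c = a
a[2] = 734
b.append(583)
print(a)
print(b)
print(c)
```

Key concept: slice vs alias.
Step by step:
`a = [6, 1, 3, 53, 95]` → a = [6, 1, 3, 53, 95]
`b = a[1:4]` → b = [1, 3, 53]
`c = a` → c = [6, 1, 3, 53, 95] (same object as a)
`a[2] = 734` → a = [6, 1, 734, 53, 95] (same object as c); c = [6, 1, 734, 53, 95] (same object as a)
`b.append(583)` → b = [1, 3, 53, 583]
`print(a)` → prints [6, 1, 734, 53, 95]
`print(b)` → prints [1, 3, 53, 583]
`print(c)` → prints [6, 1, 734, 53, 95]

Answer:
[6, 1, 734, 53, 95]
[1, 3, 53, 583]
[6, 1, 734, 53, 95]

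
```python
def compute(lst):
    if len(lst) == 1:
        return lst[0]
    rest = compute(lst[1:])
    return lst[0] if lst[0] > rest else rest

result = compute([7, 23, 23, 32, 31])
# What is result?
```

Recursive max over [7, 23, 23, 32, 31] = 32

Answer: 32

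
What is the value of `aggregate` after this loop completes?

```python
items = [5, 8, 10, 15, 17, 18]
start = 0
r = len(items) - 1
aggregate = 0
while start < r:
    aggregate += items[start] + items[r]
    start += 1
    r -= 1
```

Sum of pairs from ends
`aggregate` takes the values: 0 → 23 → 48 → 73

Answer: 73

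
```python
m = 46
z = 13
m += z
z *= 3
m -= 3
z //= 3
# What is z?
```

Trace:
`m = 46` → m = 46
`z = 13` → z = 13
`m += z` → m = 59
`z *= 3` → z = 39
`m -= 3` → m = 56
`z //= 3` → z = 13
So z = 13

Answer: 13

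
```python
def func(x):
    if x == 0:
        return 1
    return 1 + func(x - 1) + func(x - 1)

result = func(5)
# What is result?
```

func(x) = 1 + 2·func(x-1), func(0)=1. Closed form: (1+1)·2^5 - 1 = 63.

Answer: 63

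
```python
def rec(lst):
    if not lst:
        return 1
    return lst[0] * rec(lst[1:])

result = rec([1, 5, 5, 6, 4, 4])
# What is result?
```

Product over [1, 5, 5, 6, 4, 4] = 1 * 5 * 5 * 6 * 4 * 4 = 2400

Answer: 2400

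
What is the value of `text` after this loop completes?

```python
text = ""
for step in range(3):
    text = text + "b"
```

Repeat 'b' 3 times
`text` takes the values: "" → "b" → "bb" → "bbb"

Answer: "bbb"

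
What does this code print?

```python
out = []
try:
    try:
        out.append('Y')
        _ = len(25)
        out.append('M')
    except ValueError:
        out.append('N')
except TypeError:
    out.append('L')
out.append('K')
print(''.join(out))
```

Execution trace: 'Y' (try body) → 'L' (outer except TypeError) → 'K' (after the try/except). Output: YLK

Answer: YLK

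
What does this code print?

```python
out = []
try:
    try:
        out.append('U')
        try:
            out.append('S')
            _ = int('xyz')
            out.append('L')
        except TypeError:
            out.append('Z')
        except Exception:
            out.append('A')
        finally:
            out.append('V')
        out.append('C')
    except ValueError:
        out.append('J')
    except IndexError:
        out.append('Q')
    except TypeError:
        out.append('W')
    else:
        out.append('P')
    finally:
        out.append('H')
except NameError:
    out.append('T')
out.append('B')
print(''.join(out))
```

Execution trace: 'U' (try body) → 'S' (inner try body) → 'A' (inner except Exception) → 'V' (inner finally) → 'C' (try body, no exception) → 'P' (else) → 'H' (finally) → 'B' (after the try/except). Output: USAVCPHB

Answer: USAVCPHB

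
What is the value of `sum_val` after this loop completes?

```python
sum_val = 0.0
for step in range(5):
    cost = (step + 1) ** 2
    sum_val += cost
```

Sum of squared losses 1² + 2² + ... + 5²
`sum_val` takes the values: 0.0 → 1.0 → 5.0 → 14.0 → 30.0 → 55.0

Answer: 55.0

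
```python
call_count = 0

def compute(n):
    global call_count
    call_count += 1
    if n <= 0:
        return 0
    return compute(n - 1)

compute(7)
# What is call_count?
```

Linear recursion stepping by 1: 8 calls from n=7 down to ≤0.

Answer: 8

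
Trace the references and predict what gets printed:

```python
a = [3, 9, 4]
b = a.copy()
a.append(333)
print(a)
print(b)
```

Key concept: list.copy() creates independent copy.
Step by step:
`a = [3, 9, 4]` → a = [3, 9, 4]
`b = a.copy()` → b = [3, 9, 4]
`a.append(333)` → a = [3, 9, 4, 333]
`print(a)` → prints [3, 9, 4, 333]
`print(b)` → prints [3, 9, 4]

Answer:
[3, 9, 4, 333]
[3, 9, 4]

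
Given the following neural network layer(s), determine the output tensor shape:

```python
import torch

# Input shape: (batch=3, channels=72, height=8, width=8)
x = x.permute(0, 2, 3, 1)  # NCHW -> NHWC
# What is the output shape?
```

Input: (3, 72, 8, 8) -> Output: (3, 8, 8, 72)

Answer: (3, 8, 8, 72)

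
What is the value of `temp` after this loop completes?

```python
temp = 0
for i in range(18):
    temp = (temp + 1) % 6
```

Increment mod 6, 18 times = 0
`temp` takes the values: 0 → 1 → 2 → 3 → 4 → 5 → 0 → 1 → 2 → 3 → 4 → 5 → 0 → 1 → 2 → 3 → 4 → 5 → 0

Answer: 0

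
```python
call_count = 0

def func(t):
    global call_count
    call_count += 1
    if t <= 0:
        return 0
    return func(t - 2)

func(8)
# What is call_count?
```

Linear recursion stepping by 2: 5 calls from t=8 down to ≤0.

Answer: 5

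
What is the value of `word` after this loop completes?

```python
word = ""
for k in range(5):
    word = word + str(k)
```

Concatenate digits 0 to 4
`word` takes the values: "" → "0" → "01" → "012" → "0123" → "01234"

Answer: "01234"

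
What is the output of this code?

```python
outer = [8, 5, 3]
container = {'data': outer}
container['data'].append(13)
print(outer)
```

Key concept: dict holds reference to list.
Step by step:
`outer = [8, 5, 3]` → outer = [8, 5, 3]
`container = {'data': outer}` → container = {'data': [8, 5, 3]}
`container['data'].append(13)` → outer = [8, 5, 3, 13]; container = {'data': [8, 5, 3, 13]}
`print(outer)` → prints [8, 5, 3, 13]

Answer: [8, 5, 3, 13]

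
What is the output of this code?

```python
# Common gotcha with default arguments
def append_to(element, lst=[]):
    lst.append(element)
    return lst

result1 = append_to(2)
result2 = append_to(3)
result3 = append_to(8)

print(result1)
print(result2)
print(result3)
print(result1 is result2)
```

Key concept: mutable default argument gotcha.
Step by step:
`result1 = append_to(2)` → result1 = [2]
`result2 = append_to(3)` → result1 = [2, 3] (same object as result2); result2 = [2, 3] (same object as result1)
`result3 = append_to(8)` → result1 = [2, 3, 8] (same object as result2, result3); result2 = [2, 3, 8] (same object as result1, result3); result3 = [2, 3, 8] (same object as result1, result2)
`print(result1)` → prints [2, 3, 8]
`print(result2)` → prints [2, 3, 8]
`print(result3)` → prints [2, 3, 8]
`print(result1 is result2)` → prints True

Answer:
[2, 3, 8]
[2, 3, 8]
[2, 3, 8]
True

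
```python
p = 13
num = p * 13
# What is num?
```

Trace:
`p = 13` → p = 13
`num = p * 13` → num = 169
So num = 169

Answer: 169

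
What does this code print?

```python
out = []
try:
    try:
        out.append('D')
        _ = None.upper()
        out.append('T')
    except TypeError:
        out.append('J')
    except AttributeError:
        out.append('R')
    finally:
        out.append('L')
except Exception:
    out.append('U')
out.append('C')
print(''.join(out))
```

Execution trace: 'D' (inner try body) → 'R' (inner except AttributeError) → 'L' (inner finally) → 'C' (after the try/except). Output: DRLC

Answer: DRLC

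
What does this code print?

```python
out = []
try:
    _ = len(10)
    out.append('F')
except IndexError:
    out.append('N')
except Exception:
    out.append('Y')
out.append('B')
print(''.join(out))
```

Execution trace: 'Y' (except Exception) → 'B' (after the try/except). Output: YB

Answer: YB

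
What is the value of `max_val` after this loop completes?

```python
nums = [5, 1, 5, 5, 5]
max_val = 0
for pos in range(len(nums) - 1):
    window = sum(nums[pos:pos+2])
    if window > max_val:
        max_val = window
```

Max sum of 2-element window in [5, 1, 5, 5, 5]
`max_val` takes the values: 0 → 6 → 10

Answer: 10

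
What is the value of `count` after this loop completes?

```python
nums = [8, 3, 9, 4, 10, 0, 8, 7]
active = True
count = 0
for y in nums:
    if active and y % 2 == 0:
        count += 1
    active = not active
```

Count even values at even positions
`count` takes the values: 0 → 1 → 2 → 3

Answer: 3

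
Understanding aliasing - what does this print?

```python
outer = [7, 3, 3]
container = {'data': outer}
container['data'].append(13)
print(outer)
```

Key concept: dict holds reference to list.
Step by step:
`outer = [7, 3, 3]` → outer = [7, 3, 3]
`container = {'data': outer}` → container = {'data': [7, 3, 3]}
`container['data'].append(13)` → outer = [7, 3, 3, 13]; container = {'data': [7, 3, 3, 13]}
`print(outer)` → prints [7, 3, 3, 13]

Answer: [7, 3, 3, 13]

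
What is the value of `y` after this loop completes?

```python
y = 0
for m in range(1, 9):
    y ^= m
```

XOR of 1 to 8
`y` takes the values: 0 → 1 → 3 → 0 → 4 → 1 → 7 → 0 → 8

Answer: 8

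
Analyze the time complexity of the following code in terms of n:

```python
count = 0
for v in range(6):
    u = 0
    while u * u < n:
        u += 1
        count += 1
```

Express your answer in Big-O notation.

Each loop level contributes: 1 × √n. Multiplying the contributions gives O(√n).

Answer: O(√n)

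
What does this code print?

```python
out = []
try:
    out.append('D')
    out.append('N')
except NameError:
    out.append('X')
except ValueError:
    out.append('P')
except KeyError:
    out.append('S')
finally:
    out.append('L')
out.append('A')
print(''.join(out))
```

Execution trace: 'D' (try body) → 'N' (try body, no exception) → 'L' (finally) → 'A' (after the try/except). Output: DNLA

Answer: DNLA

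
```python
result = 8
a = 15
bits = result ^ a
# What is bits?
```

Trace:
`result = 8` → result = 8
`a = 15` → a = 15
`bits = result ^ a` → bits = 7
So bits = 7

Answer: 7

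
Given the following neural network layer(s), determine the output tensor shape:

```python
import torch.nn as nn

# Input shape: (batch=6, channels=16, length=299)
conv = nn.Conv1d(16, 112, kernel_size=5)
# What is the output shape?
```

Input: (6, 16, 299) -> Output: (6, 112, 295)

Answer: (6, 112, 295)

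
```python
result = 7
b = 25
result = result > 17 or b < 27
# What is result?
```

Trace:
`result = 7` → result = 7
`b = 25` → b = 25
`result = result > 17 or b < 27` → result = True
So result = True

Answer: True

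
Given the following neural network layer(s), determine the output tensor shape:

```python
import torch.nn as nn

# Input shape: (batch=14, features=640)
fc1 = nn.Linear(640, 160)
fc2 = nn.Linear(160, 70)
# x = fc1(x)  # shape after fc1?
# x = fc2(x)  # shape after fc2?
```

Input: (14, 640) -> after fc1: (14, 160) -> Output: (14, 70)

Answer: (14, 70)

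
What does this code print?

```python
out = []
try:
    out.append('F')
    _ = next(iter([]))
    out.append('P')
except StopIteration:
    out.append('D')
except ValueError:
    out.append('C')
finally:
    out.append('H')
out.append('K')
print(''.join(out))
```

Execution trace: 'F' (try body) → 'D' (except StopIteration) → 'H' (finally) → 'K' (after the try/except). Output: FDHK

Answer: FDHK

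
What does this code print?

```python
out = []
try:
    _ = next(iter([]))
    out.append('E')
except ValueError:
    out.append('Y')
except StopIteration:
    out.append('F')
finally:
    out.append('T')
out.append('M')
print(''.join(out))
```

Execution trace: 'F' (except StopIteration) → 'T' (finally) → 'M' (after the try/except). Output: FTM

Answer: FTM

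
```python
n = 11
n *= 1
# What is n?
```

Trace:
`n = 11` → n = 11
`n *= 1` → n = 11
So n = 11

Answer: 11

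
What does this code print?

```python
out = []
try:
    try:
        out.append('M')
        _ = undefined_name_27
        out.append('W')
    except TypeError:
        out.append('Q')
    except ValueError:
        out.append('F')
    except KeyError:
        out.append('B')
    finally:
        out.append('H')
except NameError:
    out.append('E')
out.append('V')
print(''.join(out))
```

Execution trace: 'M' (try body) → 'H' (finally) → 'E' (outer except NameError) → 'V' (after the try/except). Output: MHEV

Answer: MHEV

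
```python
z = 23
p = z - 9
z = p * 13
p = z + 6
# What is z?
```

Trace:
`z = 23` → z = 23
`p = z - 9` → p = 14
`z = p * 13` → z = 182
`p = z + 6` → p = 188
So z = 182

Answer: 182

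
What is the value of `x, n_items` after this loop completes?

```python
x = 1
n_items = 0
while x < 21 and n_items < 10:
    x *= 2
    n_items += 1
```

Double until >= 21 or 10 iterations
`x, n_items` takes the values: (1, 0) → (2, 0) → (2, 1) → (4, 1) → (4, 2) → (8, 2) → (8, 3) → (16, 3) → (16, 4) → (32, 4) → (32, 5)

Answer: 32, 5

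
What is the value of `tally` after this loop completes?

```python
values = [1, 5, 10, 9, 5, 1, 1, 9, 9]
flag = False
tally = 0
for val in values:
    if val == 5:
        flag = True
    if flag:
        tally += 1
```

Count elements after first 5 in [1, 5, 10, 9, 5, 1, 1, 9, 9]
`tally` takes the values: 0 → 1 → 2 → 3 → 4 → 5 → 6 → 7 → 8

Answer: 8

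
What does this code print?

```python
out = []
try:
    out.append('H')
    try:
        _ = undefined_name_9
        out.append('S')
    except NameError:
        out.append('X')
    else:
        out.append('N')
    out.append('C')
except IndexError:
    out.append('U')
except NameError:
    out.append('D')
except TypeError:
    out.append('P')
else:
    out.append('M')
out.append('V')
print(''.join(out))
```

Execution trace: 'H' (try body) → 'X' (inner except NameError) → 'C' (try body, no exception) → 'M' (else) → 'V' (after the try/except). Output: HXCMV

Answer: HXCMV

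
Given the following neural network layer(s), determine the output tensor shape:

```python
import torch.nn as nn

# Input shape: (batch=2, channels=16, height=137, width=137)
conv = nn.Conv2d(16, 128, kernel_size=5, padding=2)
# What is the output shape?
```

Input: (2, 16, 137, 137) -> Output: (2, 128, 137, 137)

Answer: (2, 128, 137, 137)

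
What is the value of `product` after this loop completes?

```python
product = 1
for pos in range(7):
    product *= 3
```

3^7 = 2187
`product` takes the values: 1 → 3 → 9 → 27 → 81 → 243 → 729 → 2187

Answer: 2187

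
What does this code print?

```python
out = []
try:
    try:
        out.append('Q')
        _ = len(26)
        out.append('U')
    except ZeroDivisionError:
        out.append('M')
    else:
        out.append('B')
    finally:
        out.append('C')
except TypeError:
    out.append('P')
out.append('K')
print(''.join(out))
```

Execution trace: 'Q' (try body) → 'C' (finally) → 'P' (outer except TypeError) → 'K' (after the try/except). Output: QCPK

Answer: QCPK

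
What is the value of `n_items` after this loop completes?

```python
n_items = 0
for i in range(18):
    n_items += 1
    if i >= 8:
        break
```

Loop breaks when i reaches 8, n_items is 9
`n_items` takes the values: 0 → 1 → 2 → 3 → 4 → 5 → 6 → 7 → 8 → 9

Answer: 9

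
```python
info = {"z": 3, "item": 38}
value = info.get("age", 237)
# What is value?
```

Trace:
`info = {"z": 3, "item": 38}` → info = {'z': 3, 'item': 38}
`value = info.get("age", 237)` → value = 237
So value = 237

Answer: 237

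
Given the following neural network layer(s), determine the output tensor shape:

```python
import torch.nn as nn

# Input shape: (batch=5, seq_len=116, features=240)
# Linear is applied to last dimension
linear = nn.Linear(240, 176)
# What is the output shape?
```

Input: (5, 116, 240) -> Output: (5, 116, 176)

Answer: (5, 116, 176)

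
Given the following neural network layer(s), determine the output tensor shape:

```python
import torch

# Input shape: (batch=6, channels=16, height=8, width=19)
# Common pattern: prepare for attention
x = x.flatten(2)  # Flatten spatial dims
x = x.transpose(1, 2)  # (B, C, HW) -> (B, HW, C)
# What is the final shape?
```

Input: (6, 16, 8, 19) -> after flatten(2): (6, 16, 152) -> Output: (6, 152, 16)

Answer: (6, 152, 16)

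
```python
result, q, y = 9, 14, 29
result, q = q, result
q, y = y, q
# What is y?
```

Trace:
`result, q, y = 9, 14, 29` → result = 9; q = 14; y = 29
`result, q = q, result` → result = 14; q = 9
`q, y = y, q` → q = 29; y = 9
So y = 9

Answer: 9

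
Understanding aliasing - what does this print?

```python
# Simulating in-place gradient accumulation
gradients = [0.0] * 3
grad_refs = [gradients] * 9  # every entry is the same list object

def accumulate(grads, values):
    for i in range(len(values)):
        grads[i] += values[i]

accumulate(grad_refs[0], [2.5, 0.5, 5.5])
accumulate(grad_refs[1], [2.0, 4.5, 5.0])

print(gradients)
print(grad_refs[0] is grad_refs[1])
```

Key concept: gradient accumulation aliasing.
Step by step:
`gradients = [0.0] * 3` → gradients = [0.0, 0.0, 0.0]
`grad_refs = [gradients] * 9` → grad_refs = [[0.0, 0.0, 0.0], [0.0, 0.0, 0.0], [0.0, 0.0, 0.0], [0.0, 0.0, 0.0], [0.0, 0.0, 0.0], [0.0, 0.0, 0.0], [0.0, 0.0, 0.0], [0.0, 0.0, 0.0], [0.0, 0.0, 0.0]]
`accumulate(grad_refs[0], [2.5, 0.5, 5.5])` → gradients = [2.5, 0.5, 5.5]; grad_refs = [[2.5, 0.5, 5.5], [2.5, 0.5, 5.5], [2.5, 0.5, 5.5], [2.5, 0.5, 5.5], [2.5, 0.5, 5.5], [2.5, 0.5, 5.5], [2.5, 0.5, 5.5], [2.5, 0.5, 5.5], [2.5, 0.5, 5.5]]
`accumulate(grad_refs[1], [2.0, 4.5, 5.0])` → gradients = [4.5, 5.0, 10.5]; grad_refs = [[4.5, 5.0, 10.5], [4.5, 5.0, 10.5], [4.5, 5.0, 10.5], [4.5, 5.0, 10.5], [4.5, 5.0, 10.5], [4.5, 5.0, 10.5], [4.5, 5.0, 10.5], [4.5, 5.0, 10.5], [4.5, 5.0, 10.5]]
`print(gradients)` → prints [4.5, 5.0, 10.5]
`print(grad_refs[0] is grad_refs[1])` → prints True

Answer:
[4.5, 5.0, 10.5]
True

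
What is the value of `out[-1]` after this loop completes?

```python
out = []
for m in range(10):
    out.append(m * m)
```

Last element of squares 0 to 9
`out` takes the values: [] → [0] → [0, 1] → [0, 1, 4] → [0, 1, 4, 9] → [0, 1, 4, 9, 16] → [0, 1, 4, 9, 16, 25] → [0, 1, 4, 9, 16, 25, 36] → [0, 1, 4, 9, 16, 25, 36, 49] → [0, 1, 4, 9, 16, 25, 36, 49, 64] → [0, 1, 4, 9, 16, 25, 36, 49, 64, 81]
So `out[-1]` = 81

Answer: 81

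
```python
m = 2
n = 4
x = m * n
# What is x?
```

Trace:
`m = 2` → m = 2
`n = 4` → n = 4
`x = m * n` → x = 8
So x = 8

Answer: 8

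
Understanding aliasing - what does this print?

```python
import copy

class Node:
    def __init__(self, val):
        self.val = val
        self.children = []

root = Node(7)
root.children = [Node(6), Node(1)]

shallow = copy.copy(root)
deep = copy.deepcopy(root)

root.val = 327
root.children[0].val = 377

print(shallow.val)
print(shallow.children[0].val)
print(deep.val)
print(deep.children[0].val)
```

Key concept: deep copy with custom objects.
Step by step:
`root = Node(7)` → root = Node(val=7, children=[])
`root.children = [Node(6), Node(1)]` → root = Node(val=7, children=[Node(val=6, children=[]), Node(val=1, children=[])])
`shallow = copy.copy(root)` → shallow = Node(val=7, children=[Node(val=6, children=[]), Node(val=1, children=[])])
`deep = copy.deepcopy(root)` → deep = Node(val=7, children=[Node(val=6, children=[]), Node(val=1, children=[])])
`root.val = 327` → root = Node(val=327, children=[Node(val=6, children=[]), Node(val=1, children=[])])
`root.children[0].val = 377` → root = Node(val=327, children=[Node(val=377, children=[]), Node(val=1, children=[])]); shallow = Node(val=7, children=[Node(val=377, children=[]), Node(val=1, children=[])])
`print(shallow.val)` → prints 7
`print(shallow.children[0].val)` → prints 377
`print(deep.val)` → prints 7
`print(deep.children[0].val)` → prints 6

Answer:
7
377
7
6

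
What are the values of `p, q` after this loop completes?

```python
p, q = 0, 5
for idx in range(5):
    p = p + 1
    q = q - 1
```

p goes 0→5, q goes 5→0
`p, q` takes the values: (0, 5) → (1, 5) → (1, 4) → (2, 4) → (2, 3) → (3, 3) → (3, 2) → (4, 2) → (4, 1) → (5, 1) → (5, 0)

Answer: 5, 0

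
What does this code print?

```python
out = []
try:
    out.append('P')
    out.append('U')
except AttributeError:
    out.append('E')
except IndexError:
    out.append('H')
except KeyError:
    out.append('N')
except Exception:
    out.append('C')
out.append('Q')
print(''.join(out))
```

Execution trace: 'P' (try body) → 'U' (try body, no exception) → 'Q' (after the try/except). Output: PUQ

Answer: PUQ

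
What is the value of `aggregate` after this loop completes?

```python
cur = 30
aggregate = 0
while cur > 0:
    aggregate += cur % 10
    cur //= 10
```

Sum digits of 30
`aggregate` takes the values: 0 → 3

Answer: 3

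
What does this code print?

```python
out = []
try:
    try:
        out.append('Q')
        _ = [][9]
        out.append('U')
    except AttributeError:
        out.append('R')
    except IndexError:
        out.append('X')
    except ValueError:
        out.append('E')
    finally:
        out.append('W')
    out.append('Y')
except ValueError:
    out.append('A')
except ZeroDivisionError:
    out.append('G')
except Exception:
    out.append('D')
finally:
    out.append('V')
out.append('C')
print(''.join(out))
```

Execution trace: 'Q' (inner try body) → 'X' (inner except IndexError) → 'W' (inner finally) → 'Y' (try body, no exception) → 'V' (finally) → 'C' (after the try/except). Output: QXWYVC

Answer: QXWYVC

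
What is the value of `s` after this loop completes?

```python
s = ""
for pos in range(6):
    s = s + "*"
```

Repeat '*' 6 times
`s` takes the values: "" → "*" → "**" → "***" → "****" → "*****" → "******"

Answer: "******"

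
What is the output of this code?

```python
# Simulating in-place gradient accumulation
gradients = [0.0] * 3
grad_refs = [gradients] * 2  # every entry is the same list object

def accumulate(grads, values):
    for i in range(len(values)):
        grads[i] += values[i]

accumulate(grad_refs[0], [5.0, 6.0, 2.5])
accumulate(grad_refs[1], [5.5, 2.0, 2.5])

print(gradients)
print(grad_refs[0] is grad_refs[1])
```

Key concept: gradient accumulation aliasing.
Step by step:
`gradients = [0.0] * 3` → gradients = [0.0, 0.0, 0.0]
`grad_refs = [gradients] * 2` → grad_refs = [[0.0, 0.0, 0.0], [0.0, 0.0, 0.0]]
`accumulate(grad_refs[0], [5.0, 6.0, 2.5])` → gradients = [5.0, 6.0, 2.5]; grad_refs = [[5.0, 6.0, 2.5], [5.0, 6.0, 2.5]]
`accumulate(grad_refs[1], [5.5, 2.0, 2.5])` → gradients = [10.5, 8.0, 5.0]; grad_refs = [[10.5, 8.0, 5.0], [10.5, 8.0, 5.0]]
`print(gradients)` → prints [10.5, 8.0, 5.0]
`print(grad_refs[0] is grad_refs[1])` → prints True

Answer:
[10.5, 8.0, 5.0]
True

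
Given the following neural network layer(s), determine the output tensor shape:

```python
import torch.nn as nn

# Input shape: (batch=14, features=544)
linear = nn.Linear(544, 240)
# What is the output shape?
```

Input: (14, 544) -> Output: (14, 240)

Answer: (14, 240)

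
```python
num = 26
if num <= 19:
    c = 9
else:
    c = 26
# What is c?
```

Trace:
`num = 26` → num = 26
`if num <= 19: ...` → num <= 19 is False, take else branch → c = 26
So c = 26

Answer: 26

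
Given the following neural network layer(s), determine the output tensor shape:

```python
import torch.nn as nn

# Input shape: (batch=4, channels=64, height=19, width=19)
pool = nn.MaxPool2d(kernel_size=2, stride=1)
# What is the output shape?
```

Input: (4, 64, 19, 19) -> Output: (4, 64, 18, 18)

Answer: (4, 64, 18, 18)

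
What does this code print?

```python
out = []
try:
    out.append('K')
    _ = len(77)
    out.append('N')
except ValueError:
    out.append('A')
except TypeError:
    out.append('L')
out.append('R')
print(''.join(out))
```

Execution trace: 'K' (try body) → 'L' (except TypeError) → 'R' (after the try/except). Output: KLR

Answer: KLR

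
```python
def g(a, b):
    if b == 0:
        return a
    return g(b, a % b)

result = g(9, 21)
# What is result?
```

g(9, 21) -> g(21, 9) -> g(9, 3) -> g(3, 0) -> 3

Answer: 3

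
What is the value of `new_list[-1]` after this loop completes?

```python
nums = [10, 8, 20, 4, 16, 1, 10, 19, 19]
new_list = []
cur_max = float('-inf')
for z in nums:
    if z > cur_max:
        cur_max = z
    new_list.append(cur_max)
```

Running max ends at 20
`new_list` takes the values: [] → [10] → [10, 10] → [10, 10, 20] → [10, 10, 20, 20] → [10, 10, 20, 20, 20] → [10, 10, 20, 20, 20, 20] → [10, 10, 20, 20, 20, 20, 20] → [10, 10, 20, 20, 20, 20, 20, 20] → [10, 10, 20, 20, 20, 20, 20, 20, 20]
So `new_list[-1]` = 20

Answer: 20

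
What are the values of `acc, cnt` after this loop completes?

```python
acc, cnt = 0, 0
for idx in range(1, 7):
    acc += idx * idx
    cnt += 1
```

Sum of squares and count
`acc, cnt` takes the values: (0, 0) → (1, 0) → (1, 1) → (5, 1) → (5, 2) → (14, 2) → (14, 3) → (30, 3) → (30, 4) → (55, 4) → (55, 5) → (91, 5) → (91, 6)

Answer: 91, 6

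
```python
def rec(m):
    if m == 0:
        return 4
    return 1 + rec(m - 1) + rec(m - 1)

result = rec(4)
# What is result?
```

rec(m) = 1 + 2·rec(m-1), rec(0)=4. Closed form: (4+1)·2^4 - 1 = 79.

Answer: 79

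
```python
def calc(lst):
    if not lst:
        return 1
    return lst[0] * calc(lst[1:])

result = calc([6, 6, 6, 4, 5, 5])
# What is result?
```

Product over [6, 6, 6, 4, 5, 5] = 6 * 6 * 6 * 4 * 5 * 5 = 21600

Answer: 21600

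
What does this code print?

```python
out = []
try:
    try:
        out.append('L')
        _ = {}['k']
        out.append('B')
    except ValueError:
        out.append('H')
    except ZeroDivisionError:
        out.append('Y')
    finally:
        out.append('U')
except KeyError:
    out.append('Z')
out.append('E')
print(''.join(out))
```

Execution trace: 'L' (try body) → 'U' (finally) → 'Z' (outer except KeyError) → 'E' (after the try/except). Output: LUZE

Answer: LUZE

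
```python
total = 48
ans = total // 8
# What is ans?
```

Trace:
`total = 48` → total = 48
`ans = total // 8` → ans = 6
So ans = 6

Answer: 6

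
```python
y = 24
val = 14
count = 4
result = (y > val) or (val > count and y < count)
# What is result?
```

Trace:
`y = 24` → y = 24
`val = 14` → val = 14
`count = 4` → count = 4
`result = (y > val) or (val > count and y < count)` → result = True
So result = True

Answer: True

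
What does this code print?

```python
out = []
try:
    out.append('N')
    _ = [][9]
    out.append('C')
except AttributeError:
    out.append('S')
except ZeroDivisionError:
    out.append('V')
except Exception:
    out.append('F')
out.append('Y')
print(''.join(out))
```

Execution trace: 'N' (try body) → 'F' (except Exception) → 'Y' (after the try/except). Output: NFY

Answer: NFY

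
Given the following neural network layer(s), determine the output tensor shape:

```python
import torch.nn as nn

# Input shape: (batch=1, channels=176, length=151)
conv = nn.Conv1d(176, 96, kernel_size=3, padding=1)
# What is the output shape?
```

Input: (1, 176, 151) -> Output: (1, 96, 151)

Answer: (1, 96, 151)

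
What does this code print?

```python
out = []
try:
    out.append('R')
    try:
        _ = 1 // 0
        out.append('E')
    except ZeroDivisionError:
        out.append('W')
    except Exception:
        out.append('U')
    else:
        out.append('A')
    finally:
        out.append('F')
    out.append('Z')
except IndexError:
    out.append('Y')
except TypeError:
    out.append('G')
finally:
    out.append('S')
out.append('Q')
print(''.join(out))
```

Execution trace: 'R' (try body) → 'W' (inner except ZeroDivisionError) → 'F' (inner finally) → 'Z' (try body, no exception) → 'S' (finally) → 'Q' (after the try/except). Output: RWFZSQ

Answer: RWFZSQ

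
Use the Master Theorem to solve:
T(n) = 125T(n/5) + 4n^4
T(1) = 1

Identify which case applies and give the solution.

a=125, b=5, f(n)=4n^4. log_5(125) = 3. Since c=4 > 3 and the regularity condition holds (125(n/5)^4 = (125/5^4)n^4 with 125/5^4 < 1), Case 3 applies: T(n) = Θ(f(n)) = O(n^4).

Answer: O(n^4) - Case 3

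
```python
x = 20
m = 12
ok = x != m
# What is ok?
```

Trace:
`x = 20` → x = 20
`m = 12` → m = 12
`ok = x != m` → ok = True
So ok = True

Answer: True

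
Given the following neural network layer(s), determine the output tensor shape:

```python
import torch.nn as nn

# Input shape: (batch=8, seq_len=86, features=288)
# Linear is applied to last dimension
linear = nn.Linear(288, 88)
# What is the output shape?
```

Input: (8, 86, 288) -> Output: (8, 86, 88)

Answer: (8, 86, 88)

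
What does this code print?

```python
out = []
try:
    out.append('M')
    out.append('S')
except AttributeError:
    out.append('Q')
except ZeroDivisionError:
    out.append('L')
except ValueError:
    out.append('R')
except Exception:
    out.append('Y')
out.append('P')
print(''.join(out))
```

Execution trace: 'M' (try body) → 'S' (try body, no exception) → 'P' (after the try/except). Output: MSP

Answer: MSP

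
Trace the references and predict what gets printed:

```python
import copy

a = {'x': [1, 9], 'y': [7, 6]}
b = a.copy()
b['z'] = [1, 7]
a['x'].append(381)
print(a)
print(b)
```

Key concept: shallow copy of dict with mutable values.
Step by step:
`a = {'x': [1, 9], 'y': [7, 6]}` → a = {'x': [1, 9], 'y': [7, 6]}
`b = a.copy()` → b = {'x': [1, 9], 'y': [7, 6]}
`b['z'] = [1, 7]` → b = {'x': [1, 9], 'y': [7, 6], 'z': [1, 7]}
`a['x'].append(381)` → a = {'x': [1, 9, 381], 'y': [7, 6]}; b = {'x': [1, 9, 381], 'y': [7, 6], 'z': [1, 7]}
`print(a)` → prints {'x': [1, 9, 381], 'y': [7, 6]}
`print(b)` → prints {'x': [1, 9, 381], 'y': [7, 6], 'z': [1, 7]}

Answer:
{'x': [1, 9, 381], 'y': [7, 6]}
{'x': [1, 9, 381], 'y': [7, 6], 'z': [1, 7]}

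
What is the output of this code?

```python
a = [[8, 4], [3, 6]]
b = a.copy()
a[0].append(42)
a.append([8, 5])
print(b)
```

Key concept: shallow copy with nested lists.
Step by step:
`a = [[8, 4], [3, 6]]` → a = [[8, 4], [3, 6]]
`b = a.copy()` → b = [[8, 4], [3, 6]]
`a[0].append(42)` → a = [[8, 4, 42], [3, 6]]; b = [[8, 4, 42], [3, 6]]
`a.append([8, 5])` → a = [[8, 4, 42], [3, 6], [8, 5]]
`print(b)` → prints [[8, 4, 42], [3, 6]]

Answer: [[8, 4, 42], [3, 6]]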